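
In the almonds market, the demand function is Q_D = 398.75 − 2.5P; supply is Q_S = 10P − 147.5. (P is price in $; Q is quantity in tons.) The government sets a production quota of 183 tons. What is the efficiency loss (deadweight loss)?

$2835.56

In inverse form: demand P = 159.5 − 0.4Q, supply P = 14.75 + 0.1Q.
Competitive equilibrium: 159.5 − 0.4Q = 14.75 + 0.1Q → Q* = 289.5, P* = 43.7.
At Q = 183: demand price = 159.5 − 0.4·183 = 86.3; supply price = 14.75 + 0.1·183 = 33.05.
ΔQ = 289.5 − 183 = 106.5; wedge = 86.3 − 33.05 = 53.25.
The triangle = ½ × 106.5 × 53.25 = $2835.56.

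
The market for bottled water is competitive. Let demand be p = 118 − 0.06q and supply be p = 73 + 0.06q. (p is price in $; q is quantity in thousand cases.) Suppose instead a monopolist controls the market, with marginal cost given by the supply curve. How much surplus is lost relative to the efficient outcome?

$937.50 thousand

Competitive equilibrium: 118 − 0.06q = 73 + 0.06q → q* = 375, p* = 95.5.
Marginal revenue: MR = 118 − 0.12q. Set MR = MC: 118 − 0.12q = 73 + 0.06q → q_m = 250.
Price p_m = 118 − 0.06·250 = 103; MC(q_m) = 73 + 0.06·250 = 88.
Competitive q* = 375, so Δq = 125; wedge = 103 − 88 = 15.
The triangle = ½ × 125 × 15 = $937.50 thousand.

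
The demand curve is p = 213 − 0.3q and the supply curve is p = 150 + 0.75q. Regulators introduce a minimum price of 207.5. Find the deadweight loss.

911.46

Competitive equilibrium: 213 − 0.3q = 150 + 0.75q → q* = 60, p* = 195.
At the floor p = 207.5, quantity demanded = (213 − 207.5)/0.3 = 18.3333.
Sellers' marginal cost at q' = 18.3333: 150 + 0.75·18.3333 = 163.75.
Δq = 60 − 18.3333 = 41.6667; wedge = 207.5 − 163.75 = 43.75.
The triangle = ½ × 41.6667 × 43.75 = 911.46.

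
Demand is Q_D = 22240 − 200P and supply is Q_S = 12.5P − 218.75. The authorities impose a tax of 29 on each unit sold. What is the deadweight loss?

4947.06

In inverse form: demand P = 111.2 − 0.005Q, supply P = 17.5 + 0.08Q.
Competitive equilibrium: 111.2 − 0.005Q = 17.5 + 0.08Q → Q* = 1102.3529, P* = 105.6882.
With the tax, the buyer price exceeds the seller price by 29: (111.2 − 0.005Q) − (17.5 + 0.08Q) = 29 → Q' = 761.1765.
ΔQ = 1102.3529 − 761.1765 = 341.1764; the wedge equals the tax, 29.
Welfare loss = ½ × 341.1764 × 29 = 4947.06.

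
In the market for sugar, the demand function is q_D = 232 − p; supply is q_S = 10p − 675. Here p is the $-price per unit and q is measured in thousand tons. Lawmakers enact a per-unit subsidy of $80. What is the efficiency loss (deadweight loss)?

$2909.09 thousand

In inverse form: demand p = 232 − q, supply p = 67.5 + 0.1q.
Competitive equilibrium: 232 − q = 67.5 + 0.1q → q* = 149.5455, p* = 82.4545.
The subsidy lowers effective supply by 80: p = 0.1q − 12.5.
New quantity: 232 − q = 0.1q − 12.5 → q' = 222.2727.
Overproduction Δq = 222.2727 − 149.5455 = 72.7272; wedge = subsidy = 80.
The triangle = ½ × 72.7272 × 80 = $2909.09 thousand.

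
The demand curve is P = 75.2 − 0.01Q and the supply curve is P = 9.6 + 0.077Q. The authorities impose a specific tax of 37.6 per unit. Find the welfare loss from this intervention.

8125.06

Competitive equilibrium: 75.2 − 0.01Q = 9.6 + 0.077Q → Q* = 754.023, P* = 67.6598.
With the tax, the buyer price exceeds the seller price by 37.6: (75.2 − 0.01Q) − (9.6 + 0.077Q) = 37.6 → Q' = 321.8391.
ΔQ = 754.023 − 321.8391 = 432.1839; the wedge equals the tax, 37.6.
Welfare loss = ½ × 432.1839 × 37.6 = 8125.06.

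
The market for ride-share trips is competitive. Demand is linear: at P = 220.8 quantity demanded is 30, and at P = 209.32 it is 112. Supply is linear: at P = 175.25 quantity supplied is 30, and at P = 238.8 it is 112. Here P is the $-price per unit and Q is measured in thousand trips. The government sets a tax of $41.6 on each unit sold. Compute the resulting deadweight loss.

$945.66 thousand

Demand slope = (209.32 − 220.8)/(112 − 30) = −0.14, so P = 225 − 0.14Q.
Supply slope = (238.8 − 175.25)/(112 − 30) = 0.775, so P = 152 + 0.775Q.
Competitive equilibrium: 225 − 0.14Q = 152 + 0.775Q → Q* = 79.7814, P* = 213.8306.
With the tax, the buyer price exceeds the seller price by 41.6: (225 − 0.14Q) − (152 + 0.775Q) = 41.6 → Q' = 34.3169.
ΔQ = 79.7814 − 34.3169 = 45.4645; the wedge equals the tax, 41.6.
The triangle = ½ × 45.4645 × 41.6 = $945.66 thousand.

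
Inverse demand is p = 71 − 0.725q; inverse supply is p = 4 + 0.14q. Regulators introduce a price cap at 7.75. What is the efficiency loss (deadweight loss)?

Competitive equilibrium: 71 − 0.725q = 4 + 0.14q → q* = 77.4566, p* = 14.8439.
At the ceiling p = 7.75, quantity supplied = (7.75 − 4)/0.14 = 26.7857.
Willingness to pay at q' = 26.7857: 71 − 0.725·26.7857 = 51.5804.
Δq = 77.4566 − 26.7857 = 50.6709; wedge = 51.5804 − 7.75 = 43.8304.
Welfare loss = ½ × 50.6709 × 43.8304 = 1110.46.

1110.46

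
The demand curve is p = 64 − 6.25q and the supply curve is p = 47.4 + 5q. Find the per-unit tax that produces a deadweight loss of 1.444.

Competitive equilibrium: 64 − 6.25q = 47.4 + 5q → q* = 1.4756, p* = 54.7778.
A tax t gives Δq = t/11.25 and wedge t, so DWL = t²/22.5.
t²/22.5 = 1.444 → t² = 32.49 → t = 5.7.

5.7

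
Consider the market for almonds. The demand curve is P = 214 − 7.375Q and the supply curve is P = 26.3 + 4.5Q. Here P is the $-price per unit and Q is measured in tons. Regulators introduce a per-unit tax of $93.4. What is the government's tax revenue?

Competitive equilibrium: 214 − 7.375Q = 26.3 + 4.5Q → Q* = 15.80632, P* = 97.42842.
With the tax, the buyer price exceeds the seller price by 93.4: (214 − 7.375Q) − (26.3 + 4.5Q) = 93.4 → Q' = 7.94105.
Tax revenue = 93.4 × 7.94105 = $741.69.

$741.69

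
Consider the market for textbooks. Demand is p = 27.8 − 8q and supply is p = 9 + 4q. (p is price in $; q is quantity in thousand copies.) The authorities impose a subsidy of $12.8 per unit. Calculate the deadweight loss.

Competitive equilibrium: 27.8 − 8q = 9 + 4q → q* = 1.5667, p* = 15.2667.
The subsidy lowers effective supply by 12.8: p = 4q − 3.8.
New quantity: 27.8 − 8q = 4q − 3.8 → q' = 2.6333.
Overproduction Δq = 2.6333 − 1.5667 = 1.0666; wedge = subsidy = 12.8.
Deadweight loss = ½ × 1.0666 × 12.8 = $6.83 thousand.

$6.83 thousand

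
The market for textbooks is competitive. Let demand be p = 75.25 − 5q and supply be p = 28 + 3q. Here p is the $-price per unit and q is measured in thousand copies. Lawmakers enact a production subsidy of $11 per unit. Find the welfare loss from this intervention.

Competitive equilibrium: 75.25 − 5q = 28 + 3q → q* = 5.9063, p* = 45.7188.
The subsidy lowers effective supply by 11: p = 17 + 3q.
New quantity: 75.25 − 5q = 17 + 3q → q' = 7.2813.
Overproduction Δq = 7.2813 − 5.9063 = 1.375; wedge = subsidy = 11.
Welfare loss = ½ × 1.375 × 11 = $7.56 thousand.

$7.56 thousand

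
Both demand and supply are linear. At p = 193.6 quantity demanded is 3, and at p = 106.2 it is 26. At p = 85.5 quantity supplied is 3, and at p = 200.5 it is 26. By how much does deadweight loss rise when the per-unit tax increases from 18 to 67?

236.65

Demand slope = (106.2 − 193.6)/(26 − 3) = −3.8, so p = 205 − 3.8q.
Supply slope = (200.5 − 85.5)/(26 − 3) = 5, so p = 70.5 + 5q.
Competitive equilibrium: 205 − 3.8q = 70.5 + 5q → q* = 15.2841, p* = 146.9205.
For a per-unit tax t: Δq = t/8.8, so DWL = ½·t·(t/8.8) = t²/17.6.
At t = 18: DWL = 18.409. At t = 67: DWL = 255.057.
Increase = 255.057 − 18.409 = 236.65.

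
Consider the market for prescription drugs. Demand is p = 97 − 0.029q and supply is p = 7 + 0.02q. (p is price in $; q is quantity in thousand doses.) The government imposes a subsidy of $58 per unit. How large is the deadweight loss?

Competitive equilibrium: 97 − 0.029q = 7 + 0.02q → q* = 1836.7347, p* = 43.7347.
The subsidy lowers effective supply by 58: p = 0.02q − 51.
New quantity: 97 − 0.029q = 0.02q − 51 → q' = 3020.4082.
Overproduction Δq = 3020.4082 − 1836.7347 = 1183.6735; wedge = subsidy = 58.
The triangle = ½ × 1183.6735 × 58 = $34326.53 thousand.

$34326.53 thousand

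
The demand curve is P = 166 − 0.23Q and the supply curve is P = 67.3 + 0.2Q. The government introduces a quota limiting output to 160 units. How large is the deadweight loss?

Competitive equilibrium: 166 − 0.23Q = 67.3 + 0.2Q → Q* = 229.5349, P* = 113.207.
At Q = 160: demand price = 166 − 0.23·160 = 129.2; supply price = 67.3 + 0.2·160 = 99.3.
ΔQ = 229.5349 − 160 = 69.5349; wedge = 129.2 − 99.3 = 29.9.
DWL = ½ × 69.5349 × 29.9 = 1039.55.

1039.55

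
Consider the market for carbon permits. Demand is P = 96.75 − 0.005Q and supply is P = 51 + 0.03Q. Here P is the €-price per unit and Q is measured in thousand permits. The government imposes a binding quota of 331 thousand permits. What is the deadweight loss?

€16674.96 thousand

Competitive equilibrium: 96.75 − 0.005Q = 51 + 0.03Q → Q* = 1307.1429, P* = 90.2143.
At Q = 331: demand price = 96.75 − 0.005·331 = 95.095; supply price = 51 + 0.03·331 = 60.93.
ΔQ = 1307.1429 − 331 = 976.1429; wedge = 95.095 − 60.93 = 34.165.
Welfare loss = ½ × 976.1429 × 34.165 = €16674.96 thousand.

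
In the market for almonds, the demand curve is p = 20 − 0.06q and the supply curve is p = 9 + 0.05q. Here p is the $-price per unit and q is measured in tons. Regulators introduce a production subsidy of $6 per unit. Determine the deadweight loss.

$163.64

Competitive equilibrium: 20 − 0.06q = 9 + 0.05q → q* = 100, p* = 14.
The subsidy lowers effective supply by 6: p = 3 + 0.05q.
New quantity: 20 − 0.06q = 3 + 0.05q → q' = 154.5455.
Overproduction Δq = 154.5455 − 100 = 54.5455; wedge = subsidy = 6.
DWL = ½ × 54.5455 × 6 = $163.64.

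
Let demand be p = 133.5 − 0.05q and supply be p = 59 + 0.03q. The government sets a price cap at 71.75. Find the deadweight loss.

Competitive equilibrium: 133.5 − 0.05q = 59 + 0.03q → q* = 931.25, p* = 86.9375.
At the ceiling p = 71.75, quantity supplied = (71.75 − 59)/0.03 = 425.
Willingness to pay at q' = 425: 133.5 − 0.05·425 = 112.25.
Δq = 931.25 − 425 = 506.25; wedge = 112.25 − 71.75 = 40.5.
DWL = ½ × 506.25 × 40.5 = 10251.56.

10251.56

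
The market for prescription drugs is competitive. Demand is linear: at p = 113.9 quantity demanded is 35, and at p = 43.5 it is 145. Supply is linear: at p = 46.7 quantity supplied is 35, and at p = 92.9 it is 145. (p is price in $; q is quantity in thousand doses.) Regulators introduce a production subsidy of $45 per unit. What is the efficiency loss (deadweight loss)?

Demand slope = (43.5 − 113.9)/(145 − 35) = −0.64, so p = 136.3 − 0.64q.
Supply slope = (92.9 − 46.7)/(145 − 35) = 0.42, so p = 32 + 0.42q.
Competitive equilibrium: 136.3 − 0.64q = 32 + 0.42q → q* = 98.3962, p* = 73.3264.
The subsidy lowers effective supply by 45: p = 0.42q − 13.
New quantity: 136.3 − 0.64q = 0.42q − 13 → q' = 140.8491.
Overproduction Δq = 140.8491 − 98.3962 = 42.4529; wedge = subsidy = 45.
Welfare loss = ½ × 42.4529 × 45 = $955.19 thousand.

$955.19 thousand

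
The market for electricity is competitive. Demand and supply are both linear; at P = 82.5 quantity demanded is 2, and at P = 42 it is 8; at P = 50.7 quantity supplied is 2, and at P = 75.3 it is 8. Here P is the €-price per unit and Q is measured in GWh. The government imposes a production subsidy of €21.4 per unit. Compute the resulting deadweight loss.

Demand slope = (42 − 82.5)/(8 − 2) = −6.75, so P = 96 − 6.75Q.
Supply slope = (75.3 − 50.7)/(8 − 2) = 4.1, so P = 42.5 + 4.1Q.
Competitive equilibrium: 96 − 6.75Q = 42.5 + 4.1Q → Q* = 4.9309, P* = 62.7166.
The subsidy lowers effective supply by 21.4: P = 21.1 + 4.1Q.
New quantity: 96 − 6.75Q = 21.1 + 4.1Q → Q' = 6.9032.
Overproduction ΔQ = 6.9032 − 4.9309 = 1.9723; wedge = subsidy = 21.4.
DWL = ½ × 1.9723 × 21.4 = €21.10.

€21.10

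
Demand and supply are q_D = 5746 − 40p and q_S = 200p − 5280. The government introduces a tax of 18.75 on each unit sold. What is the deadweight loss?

5859.375

In inverse form: demand p = 143.65 − 0.025q, supply p = 26.4 + 0.005q.
Competitive equilibrium: 143.65 − 0.025q = 26.4 + 0.005q → q* = 3908.3333, p* = 45.9417.
With the tax, the buyer price exceeds the seller price by 18.75: (143.65 − 0.025q) − (26.4 + 0.005q) = 18.75 → q' = 3283.3333.
Δq = 3908.3333 − 3283.3333 = 625; the wedge equals the tax, 18.75.
The triangle = ½ × 625 × 18.75 = 5859.375.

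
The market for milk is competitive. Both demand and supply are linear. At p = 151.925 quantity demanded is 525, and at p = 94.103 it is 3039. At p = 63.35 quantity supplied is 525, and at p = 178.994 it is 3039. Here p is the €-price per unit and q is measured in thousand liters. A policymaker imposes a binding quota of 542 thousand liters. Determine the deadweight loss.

€55355.87 thousand

Demand slope = (94.103 − 151.925)/(3039 − 525) = −0.023, so p = 164 − 0.023q.
Supply slope = (178.994 − 63.35)/(3039 − 525) = 0.046, so p = 39.2 + 0.046q.
Competitive equilibrium: 164 − 0.023q = 39.2 + 0.046q → q* = 1808.6957, p* = 122.4.
At q = 542: demand price = 164 − 0.023·542 = 151.534; supply price = 39.2 + 0.046·542 = 64.132.
Δq = 1808.6957 − 542 = 1266.6957; wedge = 151.534 − 64.132 = 87.402.
DWL = ½ × 1266.6957 × 87.402 = €55355.87 thousand.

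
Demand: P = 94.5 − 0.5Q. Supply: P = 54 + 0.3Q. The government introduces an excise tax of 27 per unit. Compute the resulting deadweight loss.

455.625

Competitive equilibrium: 94.5 − 0.5Q = 54 + 0.3Q → Q* = 50.625, P* = 69.1875.
With the tax, the buyer price exceeds the seller price by 27: (94.5 − 0.5Q) − (54 + 0.3Q) = 27 → Q' = 16.875.
ΔQ = 50.625 − 16.875 = 33.75; the wedge equals the tax, 27.
Welfare loss = ½ × 33.75 × 27 = 455.625.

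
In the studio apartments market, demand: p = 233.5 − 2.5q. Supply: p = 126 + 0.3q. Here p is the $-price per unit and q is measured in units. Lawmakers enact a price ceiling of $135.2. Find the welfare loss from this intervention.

Competitive equilibrium: 233.5 − 2.5q = 126 + 0.3q → q* = 38.3929, p* = 137.5179.
At the ceiling p = 135.2, quantity supplied = (135.2 − 126)/0.3 = 30.6667.
Willingness to pay at q' = 30.6667: 233.5 − 2.5·30.6667 = 156.8333.
Δq = 38.3929 − 30.6667 = 7.7262; wedge = 156.8333 − 135.2 = 21.6333.
The triangle = ½ × 7.7262 × 21.6333 = $83.57.

$83.57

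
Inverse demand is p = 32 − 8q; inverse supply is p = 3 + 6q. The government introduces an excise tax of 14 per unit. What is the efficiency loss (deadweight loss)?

7

Competitive equilibrium: 32 − 8q = 3 + 6q → q* = 2.0714, p* = 15.4286.
With the tax, the buyer price exceeds the seller price by 14: (32 − 8q) − (3 + 6q) = 14 → q' = 1.0714.
Δq = 2.0714 − 1.0714 = 1; the wedge equals the tax, 14.
Welfare loss = ½ × 1 × 14 = 7.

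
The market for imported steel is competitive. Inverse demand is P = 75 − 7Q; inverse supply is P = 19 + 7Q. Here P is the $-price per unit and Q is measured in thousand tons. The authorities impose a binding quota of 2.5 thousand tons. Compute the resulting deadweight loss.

Competitive equilibrium: 75 − 7Q = 19 + 7Q → Q* = 4, P* = 47.
At Q = 2.5: demand price = 75 − 7·2.5 = 57.5; supply price = 19 + 7·2.5 = 36.5.
ΔQ = 4 − 2.5 = 1.5; wedge = 57.5 − 36.5 = 21.
DWL = ½ × 1.5 × 21 = $15.75 thousand.

$15.75 thousand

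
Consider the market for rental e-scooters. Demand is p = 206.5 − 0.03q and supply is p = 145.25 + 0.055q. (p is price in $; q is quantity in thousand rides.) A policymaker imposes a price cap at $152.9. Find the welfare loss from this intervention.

Competitive equilibrium: 206.5 − 0.03q = 145.25 + 0.055q → q* = 720.58824, p* = 184.88235.
At the ceiling p = 152.9, quantity supplied = (152.9 − 145.25)/0.055 = 139.09091.
Willingness to pay at q' = 139.09091: 206.5 − 0.03·139.09091 = 202.32727.
Δq = 720.58824 − 139.09091 = 581.49733; wedge = 202.32727 − 152.9 = 49.42727.
The triangle = ½ × 581.49733 × 49.42727 = $14370.91 thousand.

$14370.91 thousand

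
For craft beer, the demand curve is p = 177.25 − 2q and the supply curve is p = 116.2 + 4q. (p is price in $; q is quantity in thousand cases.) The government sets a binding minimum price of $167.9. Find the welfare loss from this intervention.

$90.75 thousand

Competitive equilibrium: 177.25 − 2q = 116.2 + 4q → q* = 10.175, p* = 156.9.
At the floor p = 167.9, quantity demanded = (177.25 − 167.9)/2 = 4.675.
Sellers' marginal cost at q' = 4.675: 116.2 + 4·4.675 = 134.9.
Δq = 10.175 − 4.675 = 5.5; wedge = 167.9 − 134.9 = 33.
DWL = ½ × 5.5 × 33 = $90.75 thousand.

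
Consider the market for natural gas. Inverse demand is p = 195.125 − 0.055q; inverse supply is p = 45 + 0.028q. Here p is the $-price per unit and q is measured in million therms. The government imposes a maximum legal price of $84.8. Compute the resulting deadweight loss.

Competitive equilibrium: 195.125 − 0.055q = 45 + 0.028q → q* = 1808.73494, p* = 95.64458.
At the ceiling p = 84.8, quantity supplied = (84.8 − 45)/0.028 = 1421.42857.
Willingness to pay at q' = 1421.42857: 195.125 − 0.055·1421.42857 = 116.94643.
Δq = 1808.73494 − 1421.42857 = 387.30637; wedge = 116.94643 − 84.8 = 32.14643.
DWL = ½ × 387.30637 × 32.14643 = $6225.26 million.

$6225.26 million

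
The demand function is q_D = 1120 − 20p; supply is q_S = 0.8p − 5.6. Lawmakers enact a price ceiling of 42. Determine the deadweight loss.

61.06

In inverse form: demand p = 56 − 0.05q, supply p = 7 + 1.25q.
Competitive equilibrium: 56 − 0.05q = 7 + 1.25q → q* = 37.6923, p* = 54.1154.
At the ceiling p = 42, quantity supplied = (42 − 7)/1.25 = 28.
Willingness to pay at q' = 28: 56 − 0.05·28 = 54.6.
Δq = 37.6923 − 28 = 9.6923; wedge = 54.6 − 42 = 12.6.
DWL = ½ × 9.6923 × 12.6 = 61.06.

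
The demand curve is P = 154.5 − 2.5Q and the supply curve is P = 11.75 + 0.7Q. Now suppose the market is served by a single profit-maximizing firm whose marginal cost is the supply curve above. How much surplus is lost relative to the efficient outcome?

Competitive equilibrium: 154.5 − 2.5Q = 11.75 + 0.7Q → Q* = 44.60938, P* = 42.97656.
Marginal revenue: MR = 154.5 − 5Q. Set MR = MC: 154.5 − 5Q = 11.75 + 0.7Q → Q_m = 25.04386.
Price P_m = 154.5 − 2.5·25.04386 = 91.89035; MC(Q_m) = 11.75 + 0.7·25.04386 = 29.2807.
Competitive Q* = 44.60938, so ΔQ = 19.56552; wedge = 91.89035 − 29.2807 = 62.60965.
DWL = ½ × 19.56552 × 62.60965 = 612.50.

612.50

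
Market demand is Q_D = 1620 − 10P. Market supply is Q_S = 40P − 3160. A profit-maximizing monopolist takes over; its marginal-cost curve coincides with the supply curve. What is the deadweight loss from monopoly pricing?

5443.16

In inverse form: demand P = 162 − 0.1Q, supply P = 79 + 0.025Q.
Competitive equilibrium: 162 − 0.1Q = 79 + 0.025Q → Q* = 664, P* = 95.6.
Marginal revenue: MR = 162 − 0.2Q. Set MR = MC: 162 − 0.2Q = 79 + 0.025Q → Q_m = 368.8889.
Price P_m = 162 − 0.1·368.8889 = 125.1111; MC(Q_m) = 79 + 0.025·368.8889 = 88.2222.
Competitive Q* = 664, so ΔQ = 295.1111; wedge = 125.1111 − 88.2222 = 36.8889.
DWL = ½ × 295.1111 × 36.8889 = 5443.16.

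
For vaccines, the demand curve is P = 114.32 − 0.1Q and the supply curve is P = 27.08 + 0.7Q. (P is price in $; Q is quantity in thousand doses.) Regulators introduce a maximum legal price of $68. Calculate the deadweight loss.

$1023.85 thousand

Competitive equilibrium: 114.32 − 0.1Q = 27.08 + 0.7Q → Q* = 109.05, P* = 103.415.
At the ceiling P = 68, quantity supplied = (68 − 27.08)/0.7 = 58.457143.
Willingness to pay at Q' = 58.457143: 114.32 − 0.1·58.457143 = 108.474286.
ΔQ = 109.05 − 58.457143 = 50.592857; wedge = 108.474286 − 68 = 40.474286.
Deadweight loss = ½ × 50.592857 × 40.474286 = $1023.85 thousand.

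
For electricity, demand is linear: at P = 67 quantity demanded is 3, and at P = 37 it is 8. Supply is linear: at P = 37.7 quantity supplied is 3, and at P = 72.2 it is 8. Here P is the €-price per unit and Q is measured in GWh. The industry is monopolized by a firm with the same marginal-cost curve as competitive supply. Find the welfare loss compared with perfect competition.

€18.06

Demand slope = (37 − 67)/(8 − 3) = −6, so P = 85 − 6Q.
Supply slope = (72.2 − 37.7)/(8 − 3) = 6.9, so P = 17 + 6.9Q.
Competitive equilibrium: 85 − 6Q = 17 + 6.9Q → Q* = 5.2713, P* = 53.3721.
Marginal revenue: MR = 85 − 12Q. Set MR = MC: 85 − 12Q = 17 + 6.9Q → Q_m = 3.5979.
Price P_m = 85 − 6·3.5979 = 63.4126; MC(Q_m) = 17 + 6.9·3.5979 = 41.8255.
Competitive Q* = 5.2713, so ΔQ = 1.6734; wedge = 63.4126 − 41.8255 = 21.5871.
DWL = ½ × 1.6734 × 21.5871 = €18.06.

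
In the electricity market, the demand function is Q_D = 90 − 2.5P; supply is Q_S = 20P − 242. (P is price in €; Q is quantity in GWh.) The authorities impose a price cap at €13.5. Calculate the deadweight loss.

In inverse form: demand P = 36 − 0.4Q, supply P = 12.1 + 0.05Q.
Competitive equilibrium: 36 − 0.4Q = 12.1 + 0.05Q → Q* = 53.1111, P* = 14.7556.
At the ceiling P = 13.5, quantity supplied = (13.5 − 12.1)/0.05 = 28.
Willingness to pay at Q' = 28: 36 − 0.4·28 = 24.8.
ΔQ = 53.1111 − 28 = 25.1111; wedge = 24.8 − 13.5 = 11.3.
DWL = ½ × 25.1111 × 11.3 = €141.88.

€141.88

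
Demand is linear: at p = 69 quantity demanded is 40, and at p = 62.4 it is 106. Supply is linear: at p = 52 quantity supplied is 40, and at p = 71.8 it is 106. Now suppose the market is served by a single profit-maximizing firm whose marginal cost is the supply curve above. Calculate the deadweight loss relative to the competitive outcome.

Demand slope = (62.4 − 69)/(106 − 40) = −0.1, so p = 73 − 0.1q.
Supply slope = (71.8 − 52)/(106 − 40) = 0.3, so p = 40 + 0.3q.
Competitive equilibrium: 73 − 0.1q = 40 + 0.3q → q* = 82.5, p* = 64.75.
Marginal revenue: MR = 73 − 0.2q. Set MR = MC: 73 − 0.2q = 40 + 0.3q → q_m = 66.
Price p_m = 73 − 0.1·66 = 66.4; MC(q_m) = 40 + 0.3·66 = 59.8.
Competitive q* = 82.5, so Δq = 16.5; wedge = 66.4 − 59.8 = 6.6.
Deadweight loss = ½ × 16.5 × 6.6 = 54.45.

54.45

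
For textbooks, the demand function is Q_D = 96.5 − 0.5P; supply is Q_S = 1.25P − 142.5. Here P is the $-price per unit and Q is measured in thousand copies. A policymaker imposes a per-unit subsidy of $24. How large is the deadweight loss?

In inverse form: demand P = 193 − 2Q, supply P = 114 + 0.8Q.
Competitive equilibrium: 193 − 2Q = 114 + 0.8Q → Q* = 28.2143, P* = 136.5714.
The subsidy lowers effective supply by 24: P = 90 + 0.8Q.
New quantity: 193 − 2Q = 90 + 0.8Q → Q' = 36.7857.
Overproduction ΔQ = 36.7857 − 28.2143 = 8.5714; wedge = subsidy = 24.
Deadweight loss = ½ × 8.5714 × 24 = $102.86 thousand.

$102.86 thousand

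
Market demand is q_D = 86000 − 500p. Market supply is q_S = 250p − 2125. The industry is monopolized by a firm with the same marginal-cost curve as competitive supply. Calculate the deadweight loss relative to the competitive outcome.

In inverse form: demand p = 172 − 0.002q, supply p = 8.5 + 0.004q.
Competitive equilibrium: 172 − 0.002q = 8.5 + 0.004q → q* = 27250, p* = 117.5.
Marginal revenue: MR = 172 − 0.004q. Set MR = MC: 172 − 0.004q = 8.5 + 0.004q → q_m = 20437.5.
Price p_m = 172 − 0.002·20437.5 = 131.125; MC(q_m) = 8.5 + 0.004·20437.5 = 90.25.
Competitive q* = 27250, so Δq = 6812.5; wedge = 131.125 − 90.25 = 40.875.
DWL = ½ × 6812.5 × 40.875 = 139230.47.

139230.47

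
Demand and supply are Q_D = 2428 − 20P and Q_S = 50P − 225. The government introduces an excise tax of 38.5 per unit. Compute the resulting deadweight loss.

10587.50

In inverse form: demand P = 121.4 − 0.05Q, supply P = 4.5 + 0.02Q.
Competitive equilibrium: 121.4 − 0.05Q = 4.5 + 0.02Q → Q* = 1670, P* = 37.9.
With the tax, the buyer price exceeds the seller price by 38.5: (121.4 − 0.05Q) − (4.5 + 0.02Q) = 38.5 → Q' = 1120.
ΔQ = 1670 − 1120 = 550; the wedge equals the tax, 38.5.
Welfare loss = ½ × 550 × 38.5 = 10587.50.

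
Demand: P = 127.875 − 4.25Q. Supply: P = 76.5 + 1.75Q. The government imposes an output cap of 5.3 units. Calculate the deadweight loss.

31.93

Competitive equilibrium: 127.875 − 4.25Q = 76.5 + 1.75Q → Q* = 8.5625, P* = 91.4844.
At Q = 5.3: demand price = 127.875 − 4.25·5.3 = 105.35; supply price = 76.5 + 1.75·5.3 = 85.775.
ΔQ = 8.5625 − 5.3 = 3.2625; wedge = 105.35 − 85.775 = 19.575.
Deadweight loss = ½ × 3.2625 × 19.575 = 31.93.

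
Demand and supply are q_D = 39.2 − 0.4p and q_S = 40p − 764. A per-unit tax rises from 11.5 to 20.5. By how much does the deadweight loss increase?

57.03

In inverse form: demand p = 98 − 2.5q, supply p = 19.1 + 0.025q.
Competitive equilibrium: 98 − 2.5q = 19.1 + 0.025q → q* = 31.2475, p* = 19.8812.
For a per-unit tax t: Δq = t/2.525, so DWL = ½·t·(t/2.525) = t²/5.05.
At t = 11.5: DWL = 26.188. At t = 20.5: DWL = 83.218.
Increase = 83.218 − 26.188 = 57.03.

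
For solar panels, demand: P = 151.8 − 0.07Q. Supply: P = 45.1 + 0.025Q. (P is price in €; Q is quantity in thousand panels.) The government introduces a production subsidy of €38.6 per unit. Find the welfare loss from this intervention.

Competitive equilibrium: 151.8 − 0.07Q = 45.1 + 0.025Q → Q* = 1123.1579, P* = 73.1789.
The subsidy lowers effective supply by 38.6: P = 6.5 + 0.025Q.
New quantity: 151.8 − 0.07Q = 6.5 + 0.025Q → Q' = 1529.4737.
Overproduction ΔQ = 1529.4737 − 1123.1579 = 406.3158; wedge = subsidy = 38.6.
Deadweight loss = ½ × 406.3158 × 38.6 = €7841.89 thousand.

€7841.89 thousand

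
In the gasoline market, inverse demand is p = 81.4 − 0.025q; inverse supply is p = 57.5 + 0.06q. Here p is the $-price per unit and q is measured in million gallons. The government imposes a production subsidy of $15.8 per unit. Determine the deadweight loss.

$1468.47 million

Competitive equilibrium: 81.4 − 0.025q = 57.5 + 0.06q → q* = 281.1765, p* = 74.3706.
The subsidy lowers effective supply by 15.8: p = 41.7 + 0.06q.
New quantity: 81.4 − 0.025q = 41.7 + 0.06q → q' = 467.0588.
Overproduction Δq = 467.0588 − 281.1765 = 185.8823; wedge = subsidy = 15.8.
The triangle = ½ × 185.8823 × 15.8 = $1468.47 million.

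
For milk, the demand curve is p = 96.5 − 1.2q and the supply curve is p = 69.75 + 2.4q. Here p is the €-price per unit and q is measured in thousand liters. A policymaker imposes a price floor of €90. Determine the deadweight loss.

Competitive equilibrium: 96.5 − 1.2q = 69.75 + 2.4q → q* = 7.4306, p* = 87.5833.
At the floor p = 90, quantity demanded = (96.5 − 90)/1.2 = 5.4167.
Sellers' marginal cost at q' = 5.4167: 69.75 + 2.4·5.4167 = 82.7501.
Δq = 7.4306 − 5.4167 = 2.0139; wedge = 90 − 82.7501 = 7.2499.
Welfare loss = ½ × 2.0139 × 7.2499 = €7.30 thousand.

€7.30 thousand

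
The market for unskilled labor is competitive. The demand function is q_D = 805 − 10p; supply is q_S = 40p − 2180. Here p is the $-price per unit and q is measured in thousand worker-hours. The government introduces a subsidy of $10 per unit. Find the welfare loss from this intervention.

$400 thousand

In inverse form: demand p = 80.5 − 0.1q, supply p = 54.5 + 0.025q.
Competitive equilibrium: 80.5 − 0.1q = 54.5 + 0.025q → q* = 208, p* = 59.7.
The subsidy lowers effective supply by 10: p = 44.5 + 0.025q.
New quantity: 80.5 − 0.1q = 44.5 + 0.025q → q' = 288.
Overproduction Δq = 288 − 208 = 80; wedge = subsidy = 10.
DWL = ½ × 80 × 10 = $400 thousand.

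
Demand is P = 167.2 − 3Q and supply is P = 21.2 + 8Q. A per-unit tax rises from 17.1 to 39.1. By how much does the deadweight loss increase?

56.20

Competitive equilibrium: 167.2 − 3Q = 21.2 + 8Q → Q* = 13.2727, P* = 127.3818.
For a per-unit tax t: ΔQ = t/11, so DWL = ½·t·(t/11) = t²/22.
At t = 17.1: DWL = 13.291. At t = 39.1: DWL = 69.491.
Increase = 69.491 − 13.291 = 56.20.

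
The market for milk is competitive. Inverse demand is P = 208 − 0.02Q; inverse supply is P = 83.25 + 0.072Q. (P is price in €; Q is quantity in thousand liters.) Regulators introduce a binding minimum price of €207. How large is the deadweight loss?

€78456.64 thousand

Competitive equilibrium: 208 − 0.02Q = 83.25 + 0.072Q → Q* = 1355.97826, P* = 180.88043.
At the floor P = 207, quantity demanded = (208 − 207)/0.02 = 50.
Sellers' marginal cost at Q' = 50: 83.25 + 0.072·50 = 86.85.
ΔQ = 1355.97826 − 50 = 1305.97826; wedge = 207 − 86.85 = 120.15.
DWL = ½ × 1305.97826 × 120.15 = €78456.64 thousand.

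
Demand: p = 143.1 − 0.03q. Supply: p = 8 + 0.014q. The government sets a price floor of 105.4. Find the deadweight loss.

72376.18

Competitive equilibrium: 143.1 − 0.03q = 8 + 0.014q → q* = 3070.454545, p* = 50.986364.
At the floor p = 105.4, quantity demanded = (143.1 − 105.4)/0.03 = 1256.666667.
Sellers' marginal cost at q' = 1256.666667: 8 + 0.014·1256.666667 = 25.593333.
Δq = 3070.454545 − 1256.666667 = 1813.787878; wedge = 105.4 − 25.593333 = 79.806667.
DWL = ½ × 1813.787878 × 79.806667 = 72376.18.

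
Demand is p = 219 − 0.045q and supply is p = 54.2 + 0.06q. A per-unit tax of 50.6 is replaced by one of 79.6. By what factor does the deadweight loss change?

2.475

Competitive equilibrium: 219 − 0.045q = 54.2 + 0.06q → q* = 1569.5238, p* = 148.3714.
For a per-unit tax t: Δq = t/0.105, so DWL = ½·t·(t/0.105) = t²/0.21.
At t = 50.6: DWL = 12192.190. At t = 79.6: DWL = 30172.190.
Ratio = (79.6/50.6)² = 2.475.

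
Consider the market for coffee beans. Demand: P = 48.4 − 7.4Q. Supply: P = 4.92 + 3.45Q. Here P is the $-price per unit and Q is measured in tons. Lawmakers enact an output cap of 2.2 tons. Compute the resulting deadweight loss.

$17.72

Competitive equilibrium: 48.4 − 7.4Q = 4.92 + 3.45Q → Q* = 4.0074, P* = 18.7454.
At Q = 2.2: demand price = 48.4 − 7.4·2.2 = 32.12; supply price = 4.92 + 3.45·2.2 = 12.51.
ΔQ = 4.0074 − 2.2 = 1.8074; wedge = 32.12 − 12.51 = 19.61.
The triangle = ½ × 1.8074 × 19.61 = $17.72.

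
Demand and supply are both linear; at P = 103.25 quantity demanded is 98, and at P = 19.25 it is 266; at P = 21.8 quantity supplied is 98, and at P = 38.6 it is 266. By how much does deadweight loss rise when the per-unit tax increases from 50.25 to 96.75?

5696.25

Demand slope = (19.25 − 103.25)/(266 − 98) = −0.5, so P = 152.25 − 0.5Q.
Supply slope = (38.6 − 21.8)/(266 − 98) = 0.1, so P = 12 + 0.1Q.
Competitive equilibrium: 152.25 − 0.5Q = 12 + 0.1Q → Q* = 233.75, P* = 35.375.
For a per-unit tax t: ΔQ = t/0.6, so DWL = ½·t·(t/0.6) = t²/1.2.
At t = 50.25: DWL = 2104.219. At t = 96.75: DWL = 7800.469.
Increase = 7800.469 − 2104.219 = 5696.25.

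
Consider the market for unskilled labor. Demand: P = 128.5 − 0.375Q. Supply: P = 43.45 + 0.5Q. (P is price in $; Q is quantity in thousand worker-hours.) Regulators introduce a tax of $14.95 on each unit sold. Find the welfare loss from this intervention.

Competitive equilibrium: 128.5 − 0.375Q = 43.45 + 0.5Q → Q* = 97.2, P* = 92.05.
With the tax, the buyer price exceeds the seller price by 14.95: (128.5 − 0.375Q) − (43.45 + 0.5Q) = 14.95 → Q' = 80.1143.
ΔQ = 97.2 − 80.1143 = 17.0857; the wedge equals the tax, 14.95.
DWL = ½ × 17.0857 × 14.95 = $127.72 thousand.

$127.72 thousand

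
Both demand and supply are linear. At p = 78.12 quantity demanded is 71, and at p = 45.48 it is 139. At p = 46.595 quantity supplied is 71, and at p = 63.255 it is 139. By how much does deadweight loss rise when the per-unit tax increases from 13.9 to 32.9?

613.24

Demand slope = (45.48 − 78.12)/(139 − 71) = −0.48, so p = 112.2 − 0.48q.
Supply slope = (63.255 − 46.595)/(139 − 71) = 0.245, so p = 29.2 + 0.245q.
Competitive equilibrium: 112.2 − 0.48q = 29.2 + 0.245q → q* = 114.4828, p* = 57.2483.
For a per-unit tax t: Δq = t/0.725, so DWL = ½·t·(t/0.725) = t²/1.45.
At t = 13.9: DWL = 133.248. At t = 32.9: DWL = 746.49.
Increase = 746.49 − 133.248 = 613.24.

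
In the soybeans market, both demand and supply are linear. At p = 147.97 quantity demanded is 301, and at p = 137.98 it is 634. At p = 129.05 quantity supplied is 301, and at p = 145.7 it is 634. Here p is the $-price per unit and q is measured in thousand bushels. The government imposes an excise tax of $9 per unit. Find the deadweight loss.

Demand slope = (137.98 − 147.97)/(634 − 301) = −0.03, so p = 157 − 0.03q.
Supply slope = (145.7 − 129.05)/(634 − 301) = 0.05, so p = 114 + 0.05q.
Competitive equilibrium: 157 − 0.03q = 114 + 0.05q → q* = 537.5, p* = 140.875.
With the tax, the buyer price exceeds the seller price by 9: (157 − 0.03q) − (114 + 0.05q) = 9 → q' = 425.
Δq = 537.5 − 425 = 112.5; the wedge equals the tax, 9.
Deadweight loss = ½ × 112.5 × 9 = $506.25 thousand.

$506.25 thousand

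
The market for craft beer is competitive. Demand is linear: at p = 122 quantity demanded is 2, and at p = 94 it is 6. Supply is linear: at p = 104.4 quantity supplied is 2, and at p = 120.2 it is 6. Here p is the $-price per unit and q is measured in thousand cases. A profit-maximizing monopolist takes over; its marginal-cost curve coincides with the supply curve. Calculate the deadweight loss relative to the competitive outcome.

Demand slope = (94 − 122)/(6 − 2) = −7, so p = 136 − 7q.
Supply slope = (120.2 − 104.4)/(6 − 2) = 3.95, so p = 96.5 + 3.95q.
Competitive equilibrium: 136 − 7q = 96.5 + 3.95q → q* = 3.6073, p* = 110.7489.
Marginal revenue: MR = 136 − 14q. Set MR = MC: 136 − 14q = 96.5 + 3.95q → q_m = 2.2006.
Price p_m = 136 − 7·2.2006 = 120.5958; MC(q_m) = 96.5 + 3.95·2.2006 = 105.1924.
Competitive q* = 3.6073, so Δq = 1.4067; wedge = 120.5958 − 105.1924 = 15.4034.
Deadweight loss = ½ × 1.4067 × 15.4034 = $10.83 thousand.

$10.83 thousand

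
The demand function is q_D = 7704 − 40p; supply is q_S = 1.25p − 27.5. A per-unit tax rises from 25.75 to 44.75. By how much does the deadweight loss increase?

811.82

In inverse form: demand p = 192.6 − 0.025q, supply p = 22 + 0.8q.
Competitive equilibrium: 192.6 − 0.025q = 22 + 0.8q → q* = 206.7879, p* = 187.4303.
For a per-unit tax t: Δq = t/0.825, so DWL = ½·t·(t/0.825) = t²/1.65.
At t = 25.75: DWL = 401.856. At t = 44.75: DWL = 1213.674.
Increase = 1213.674 − 401.856 = 811.82.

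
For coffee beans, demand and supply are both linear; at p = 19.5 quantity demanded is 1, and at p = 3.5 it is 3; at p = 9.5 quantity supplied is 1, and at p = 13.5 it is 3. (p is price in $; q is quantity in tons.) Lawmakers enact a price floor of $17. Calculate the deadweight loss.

$2.36

Demand slope = (3.5 − 19.5)/(3 − 1) = −8, so p = 27.5 − 8q.
Supply slope = (13.5 − 9.5)/(3 − 1) = 2, so p = 7.5 + 2q.
Competitive equilibrium: 27.5 − 8q = 7.5 + 2q → q* = 2, p* = 11.5.
At the floor p = 17, quantity demanded = (27.5 − 17)/8 = 1.3125.
Sellers' marginal cost at q' = 1.3125: 7.5 + 2·1.3125 = 10.125.
Δq = 2 − 1.3125 = 0.6875; wedge = 17 − 10.125 = 6.875.
Deadweight loss = ½ × 0.6875 × 6.875 = $2.36.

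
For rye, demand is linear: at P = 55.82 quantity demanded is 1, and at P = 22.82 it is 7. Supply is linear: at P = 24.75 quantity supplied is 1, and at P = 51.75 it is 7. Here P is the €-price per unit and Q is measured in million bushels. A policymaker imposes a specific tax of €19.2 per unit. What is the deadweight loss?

Demand slope = (22.82 − 55.82)/(7 − 1) = −5.5, so P = 61.32 − 5.5Q.
Supply slope = (51.75 − 24.75)/(7 − 1) = 4.5, so P = 20.25 + 4.5Q.
Competitive equilibrium: 61.32 − 5.5Q = 20.25 + 4.5Q → Q* = 4.107, P* = 38.7315.
With the tax, the buyer price exceeds the seller price by 19.2: (61.32 − 5.5Q) − (20.25 + 4.5Q) = 19.2 → Q' = 2.187.
ΔQ = 4.107 − 2.187 = 1.92; the wedge equals the tax, 19.2.
Welfare loss = ½ × 1.92 × 19.2 = €18.432 million.

€18.432 million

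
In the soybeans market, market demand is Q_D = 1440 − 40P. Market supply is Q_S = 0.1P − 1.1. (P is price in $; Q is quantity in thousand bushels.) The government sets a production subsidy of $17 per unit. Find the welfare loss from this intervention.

$14.41 thousand

In inverse form: demand P = 36 − 0.025Q, supply P = 11 + 10Q.
Competitive equilibrium: 36 − 0.025Q = 11 + 10Q → Q* = 2.4938, P* = 35.9377.
The subsidy lowers effective supply by 17: P = 10Q − 6.
New quantity: 36 − 0.025Q = 10Q − 6 → Q' = 4.1895.
Overproduction ΔQ = 4.1895 − 2.4938 = 1.6957; wedge = subsidy = 17.
DWL = ½ × 1.6957 × 17 = $14.41 thousand.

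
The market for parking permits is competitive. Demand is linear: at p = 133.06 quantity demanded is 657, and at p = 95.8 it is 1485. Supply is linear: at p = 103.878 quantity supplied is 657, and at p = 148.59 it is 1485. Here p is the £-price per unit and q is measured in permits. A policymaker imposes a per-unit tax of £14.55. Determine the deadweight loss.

Demand slope = (95.8 − 133.06)/(1485 − 657) = −0.045, so p = 162.625 − 0.045q.
Supply slope = (148.59 − 103.878)/(1485 − 657) = 0.054, so p = 68.4 + 0.054q.
Competitive equilibrium: 162.625 − 0.045q = 68.4 + 0.054q → q* = 951.7677, p* = 119.7955.
With the tax, the buyer price exceeds the seller price by 14.55: (162.625 − 0.045q) − (68.4 + 0.054q) = 14.55 → q' = 804.798.
Δq = 951.7677 − 804.798 = 146.9697; the wedge equals the tax, 14.55.
The triangle = ½ × 146.9697 × 14.55 = £1069.20.

£1069.20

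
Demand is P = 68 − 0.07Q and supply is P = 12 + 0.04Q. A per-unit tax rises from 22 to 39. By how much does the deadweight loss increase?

Competitive equilibrium: 68 − 0.07Q = 12 + 0.04Q → Q* = 509.0909, P* = 32.3636.
For a per-unit tax t: ΔQ = t/0.11, so DWL = ½·t·(t/0.11) = t²/0.22.
At t = 22: DWL = 2200. At t = 39: DWL = 6913.636.
Increase = 6913.636 − 2200 = 4713.64.

4713.64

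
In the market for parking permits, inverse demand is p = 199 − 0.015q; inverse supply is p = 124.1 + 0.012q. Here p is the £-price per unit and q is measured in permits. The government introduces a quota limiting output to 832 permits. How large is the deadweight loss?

Competitive equilibrium: 199 − 0.015q = 124.1 + 0.012q → q* = 2774.0741, p* = 157.3889.
At q = 832: demand price = 199 − 0.015·832 = 186.52; supply price = 124.1 + 0.012·832 = 134.084.
Δq = 2774.0741 − 832 = 1942.0741; wedge = 186.52 − 134.084 = 52.436.
The triangle = ½ × 1942.0741 × 52.436 = £50917.30.

£50917.30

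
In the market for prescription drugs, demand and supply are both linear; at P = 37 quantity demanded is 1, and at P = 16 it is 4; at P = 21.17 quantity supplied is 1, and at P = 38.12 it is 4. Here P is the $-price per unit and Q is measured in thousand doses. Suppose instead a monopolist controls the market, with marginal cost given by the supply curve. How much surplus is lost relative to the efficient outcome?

$4.07 thousand

Demand slope = (16 − 37)/(4 − 1) = −7, so P = 44 − 7Q.
Supply slope = (38.12 − 21.17)/(4 − 1) = 5.65, so P = 15.52 + 5.65Q.
Competitive equilibrium: 44 − 7Q = 15.52 + 5.65Q → Q* = 2.2514, P* = 28.2403.
Marginal revenue: MR = 44 − 14Q. Set MR = MC: 44 − 14Q = 15.52 + 5.65Q → Q_m = 1.4494.
Price P_m = 44 − 7·1.4494 = 33.8542; MC(Q_m) = 15.52 + 5.65·1.4494 = 23.7091.
Competitive Q* = 2.2514, so ΔQ = 0.802; wedge = 33.8542 − 23.7091 = 10.1451.
Deadweight loss = ½ × 0.802 × 10.1451 = $4.07 thousand.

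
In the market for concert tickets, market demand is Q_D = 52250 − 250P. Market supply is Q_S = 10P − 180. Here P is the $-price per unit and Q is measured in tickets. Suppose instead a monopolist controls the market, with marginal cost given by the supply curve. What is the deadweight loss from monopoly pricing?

In inverse form: demand P = 209 − 0.004Q, supply P = 18 + 0.1Q.
Competitive equilibrium: 209 − 0.004Q = 18 + 0.1Q → Q* = 1836.5385, P* = 201.6538.
Marginal revenue: MR = 209 − 0.008Q. Set MR = MC: 209 − 0.008Q = 18 + 0.1Q → Q_m = 1768.5185.
Price P_m = 209 − 0.004·1768.5185 = 201.9259; MC(Q_m) = 18 + 0.1·1768.5185 = 194.8519.
Competitive Q* = 1836.5385, so ΔQ = 68.02; wedge = 201.9259 − 194.8519 = 7.074.
The triangle = ½ × 68.02 × 7.074 = $240.59.

$240.59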